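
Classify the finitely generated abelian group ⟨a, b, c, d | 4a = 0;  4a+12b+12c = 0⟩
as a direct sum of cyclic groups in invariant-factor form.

rank_ℚ(R)=2; free=4−2=2
SNF(R) diag = [4, 12] → torsion [4, 12]

Answer: M ≅ ℤ^2 ⊕ ℤ/4 ⊕ ℤ/12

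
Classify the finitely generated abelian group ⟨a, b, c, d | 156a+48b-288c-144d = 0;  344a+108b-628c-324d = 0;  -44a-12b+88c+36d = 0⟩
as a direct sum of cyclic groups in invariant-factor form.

rank_ℚ(R)=3; free=4−3=1
SNF(R) diag = [4, 12, 12] → torsion [4, 12, 12]

Answer: M ≅ ℤ^1 ⊕ ℤ/4 ⊕ ℤ/12 ⊕ ℤ/12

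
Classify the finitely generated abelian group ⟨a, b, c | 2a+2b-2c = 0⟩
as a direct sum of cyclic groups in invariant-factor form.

rank_ℚ(R)=1; free=3−1=2
SNF(R) diag = [2] → torsion [2]

Answer: M ≅ ℤ^2 ⊕ ℤ/2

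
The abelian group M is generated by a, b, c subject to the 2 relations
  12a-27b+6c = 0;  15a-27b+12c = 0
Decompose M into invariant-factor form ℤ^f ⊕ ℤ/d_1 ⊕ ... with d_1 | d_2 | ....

rank_ℚ(R)=2; free=3−2=1
SNF(R) diag = [3, 9] → torsion [3, 9]

Answer: M ≅ ℤ^1 ⊕ ℤ/3 ⊕ ℤ/9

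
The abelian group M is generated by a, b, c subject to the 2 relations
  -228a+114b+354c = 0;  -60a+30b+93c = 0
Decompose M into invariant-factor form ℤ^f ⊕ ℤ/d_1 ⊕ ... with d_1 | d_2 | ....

Answer: M ≅ ℤ^1 ⊕ ℤ/3 ⊕ ℤ/6

Derivation:
rank_ℚ(R)=2; free=3−2=1
SNF(R) diag = [3, 6] → torsion [3, 6]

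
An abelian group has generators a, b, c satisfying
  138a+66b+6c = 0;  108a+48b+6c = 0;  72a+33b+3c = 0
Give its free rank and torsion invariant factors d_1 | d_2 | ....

Answer: M ≅ ℤ/3 ⊕ ℤ/6 ⊕ ℤ/18

Derivation:
rank_ℚ(R)=3; free=3−3=0
SNF(R) diag = [3, 6, 18] → torsion [3, 6, 18]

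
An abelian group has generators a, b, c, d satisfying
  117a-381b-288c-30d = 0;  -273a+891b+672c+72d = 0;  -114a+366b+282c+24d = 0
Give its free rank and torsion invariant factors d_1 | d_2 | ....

Answer: M ≅ ℤ^1 ⊕ ℤ/3 ⊕ ℤ/6 ⊕ ℤ/18

Derivation:
rank_ℚ(R)=3; free=4−3=1
SNF(R) diag = [3, 6, 18] → torsion [3, 6, 18]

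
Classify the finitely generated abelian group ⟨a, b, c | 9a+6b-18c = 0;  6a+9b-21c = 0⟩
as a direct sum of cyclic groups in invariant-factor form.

Answer: M ≅ ℤ^1 ⊕ ℤ/3 ⊕ ℤ/3

Derivation:
rank_ℚ(R)=2; free=3−2=1
SNF(R) diag = [3, 3] → torsion [3, 3]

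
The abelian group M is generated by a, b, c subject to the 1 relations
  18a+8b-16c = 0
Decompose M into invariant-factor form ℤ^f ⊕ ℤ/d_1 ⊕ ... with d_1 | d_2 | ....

rank_ℚ(R)=1; free=3−1=2
SNF(R) diag = [2] → torsion [2]

Answer: M ≅ ℤ^2 ⊕ ℤ/2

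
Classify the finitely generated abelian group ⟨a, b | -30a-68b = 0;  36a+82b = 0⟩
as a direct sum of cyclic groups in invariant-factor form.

Answer: M ≅ ℤ/2 ⊕ ℤ/6

Derivation:
rank_ℚ(R)=2; free=2−2=0
SNF(R) diag = [2, 6] → torsion [2, 6]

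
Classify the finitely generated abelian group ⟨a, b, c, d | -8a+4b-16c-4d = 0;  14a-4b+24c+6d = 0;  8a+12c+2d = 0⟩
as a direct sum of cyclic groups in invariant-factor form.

Answer: M ≅ ℤ^1 ⊕ ℤ/2 ⊕ ℤ/2 ⊕ ℤ/4

Derivation:
rank_ℚ(R)=3; free=4−3=1
SNF(R) diag = [2, 2, 4] → torsion [2, 2, 4]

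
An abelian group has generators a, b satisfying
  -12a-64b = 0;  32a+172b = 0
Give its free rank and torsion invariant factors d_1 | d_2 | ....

Answer: M ≅ ℤ/4 ⊕ ℤ/4

Derivation:
rank_ℚ(R)=2; free=2−2=0
SNF(R) diag = [4, 4] → torsion [4, 4]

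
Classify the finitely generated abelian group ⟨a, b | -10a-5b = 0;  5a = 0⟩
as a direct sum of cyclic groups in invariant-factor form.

Answer: M ≅ ℤ/5 ⊕ ℤ/5

Derivation:
rank_ℚ(R)=2; free=2−2=0
SNF(R) diag = [5, 5] → torsion [5, 5]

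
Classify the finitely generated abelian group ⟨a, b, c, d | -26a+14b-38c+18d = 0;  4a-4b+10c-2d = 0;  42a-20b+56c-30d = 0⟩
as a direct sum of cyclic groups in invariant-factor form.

rank_ℚ(R)=3; free=4−3=1
SNF(R) diag = [2, 2, 2] → torsion [2, 2, 2]

Answer: M ≅ ℤ^1 ⊕ ℤ/2 ⊕ ℤ/2 ⊕ ℤ/2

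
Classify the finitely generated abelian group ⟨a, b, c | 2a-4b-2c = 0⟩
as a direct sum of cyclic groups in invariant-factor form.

Answer: M ≅ ℤ^2 ⊕ ℤ/2

Derivation:
rank_ℚ(R)=1; free=3−1=2
SNF(R) diag = [2] → torsion [2]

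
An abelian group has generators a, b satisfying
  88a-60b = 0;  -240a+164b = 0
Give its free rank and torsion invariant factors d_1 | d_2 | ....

rank_ℚ(R)=2; free=2−2=0
SNF(R) diag = [4, 8] → torsion [4, 8]

Answer: M ≅ ℤ/4 ⊕ ℤ/8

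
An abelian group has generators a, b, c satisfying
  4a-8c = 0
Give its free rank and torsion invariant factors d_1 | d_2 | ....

rank_ℚ(R)=1; free=3−1=2
SNF(R) diag = [4] → torsion [4]

Answer: M ≅ ℤ^2 ⊕ ℤ/4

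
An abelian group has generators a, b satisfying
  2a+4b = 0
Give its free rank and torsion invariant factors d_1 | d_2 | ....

rank_ℚ(R)=1; free=2−1=1
SNF(R) diag = [2] → torsion [2]

Answer: M ≅ ℤ^1 ⊕ ℤ/2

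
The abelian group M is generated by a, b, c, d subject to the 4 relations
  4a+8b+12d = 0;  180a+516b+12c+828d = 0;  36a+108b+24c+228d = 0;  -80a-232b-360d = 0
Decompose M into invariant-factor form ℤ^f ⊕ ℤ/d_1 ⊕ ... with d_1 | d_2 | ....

rank_ℚ(R)=4; free=4−4=0
SNF(R) diag = [4, 12, 12, 24] → torsion [4, 12, 12, 24]

Answer: M ≅ ℤ/4 ⊕ ℤ/12 ⊕ ℤ/12 ⊕ ℤ/24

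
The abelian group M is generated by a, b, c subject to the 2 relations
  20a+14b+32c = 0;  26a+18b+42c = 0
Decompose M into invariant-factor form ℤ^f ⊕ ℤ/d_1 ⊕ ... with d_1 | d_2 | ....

rank_ℚ(R)=2; free=3−2=1
SNF(R) diag = [2, 2] → torsion [2, 2]

Answer: M ≅ ℤ^1 ⊕ ℤ/2 ⊕ ℤ/2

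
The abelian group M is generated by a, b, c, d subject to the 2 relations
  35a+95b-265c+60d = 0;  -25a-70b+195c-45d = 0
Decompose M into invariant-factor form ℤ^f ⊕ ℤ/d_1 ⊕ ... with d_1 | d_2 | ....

rank_ℚ(R)=2; free=4−2=2
SNF(R) diag = [5, 5] → torsion [5, 5]

Answer: M ≅ ℤ^2 ⊕ ℤ/5 ⊕ ℤ/5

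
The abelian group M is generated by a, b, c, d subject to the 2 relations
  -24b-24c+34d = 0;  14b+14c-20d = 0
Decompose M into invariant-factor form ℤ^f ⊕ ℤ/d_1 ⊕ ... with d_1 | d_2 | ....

rank_ℚ(R)=2; free=4−2=2
SNF(R) diag = [2, 2] → torsion [2, 2]

Answer: M ≅ ℤ^2 ⊕ ℤ/2 ⊕ ℤ/2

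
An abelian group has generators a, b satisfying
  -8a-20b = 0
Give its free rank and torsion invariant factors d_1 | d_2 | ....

Answer: M ≅ ℤ^1 ⊕ ℤ/4

Derivation:
rank_ℚ(R)=1; free=2−1=1
SNF(R) diag = [4] → torsion [4]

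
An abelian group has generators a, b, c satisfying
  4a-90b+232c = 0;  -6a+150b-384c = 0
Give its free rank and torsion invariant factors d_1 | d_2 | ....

Answer: M ≅ ℤ^1 ⊕ ℤ/2 ⊕ ℤ/6

Derivation:
rank_ℚ(R)=2; free=3−2=1
SNF(R) diag = [2, 6] → torsion [2, 6]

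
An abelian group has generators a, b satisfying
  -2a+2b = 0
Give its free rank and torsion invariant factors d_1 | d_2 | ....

Answer: M ≅ ℤ^1 ⊕ ℤ/2

Derivation:
rank_ℚ(R)=1; free=2−1=1
SNF(R) diag = [2] → torsion [2]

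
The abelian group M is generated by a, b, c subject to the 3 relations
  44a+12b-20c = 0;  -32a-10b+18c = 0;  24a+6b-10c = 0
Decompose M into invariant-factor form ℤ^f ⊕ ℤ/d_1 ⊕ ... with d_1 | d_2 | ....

rank_ℚ(R)=3; free=3−3=0
SNF(R) diag = [2, 4, 4] → torsion [2, 4, 4]

Answer: M ≅ ℤ/2 ⊕ ℤ/4 ⊕ ℤ/4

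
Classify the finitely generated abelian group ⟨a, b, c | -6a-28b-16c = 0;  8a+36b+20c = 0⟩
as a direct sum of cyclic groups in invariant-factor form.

Answer: M ≅ ℤ^1 ⊕ ℤ/2 ⊕ ℤ/4

Derivation:
rank_ℚ(R)=2; free=3−2=1
SNF(R) diag = [2, 4] → torsion [2, 4]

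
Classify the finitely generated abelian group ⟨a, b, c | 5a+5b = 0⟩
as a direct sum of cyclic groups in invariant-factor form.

rank_ℚ(R)=1; free=3−1=2
SNF(R) diag = [5] → torsion [5]

Answer: M ≅ ℤ^2 ⊕ ℤ/5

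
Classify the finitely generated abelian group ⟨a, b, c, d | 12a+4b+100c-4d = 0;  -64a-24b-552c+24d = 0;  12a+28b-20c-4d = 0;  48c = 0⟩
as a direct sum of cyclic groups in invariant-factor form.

rank_ℚ(R)=4; free=4−4=0
SNF(R) diag = [4, 8, 24, 48] → torsion [4, 8, 24, 48]

Answer: M ≅ ℤ/4 ⊕ ℤ/8 ⊕ ℤ/24 ⊕ ℤ/48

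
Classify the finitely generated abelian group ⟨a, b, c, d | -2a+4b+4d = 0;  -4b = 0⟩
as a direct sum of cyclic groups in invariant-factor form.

rank_ℚ(R)=2; free=4−2=2
SNF(R) diag = [2, 4] → torsion [2, 4]

Answer: M ≅ ℤ^2 ⊕ ℤ/2 ⊕ ℤ/4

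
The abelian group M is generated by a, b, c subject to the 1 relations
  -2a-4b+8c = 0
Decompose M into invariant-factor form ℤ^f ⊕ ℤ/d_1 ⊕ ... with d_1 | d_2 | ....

Answer: M ≅ ℤ^2 ⊕ ℤ/2

Derivation:
rank_ℚ(R)=1; free=3−1=2
SNF(R) diag = [2] → torsion [2]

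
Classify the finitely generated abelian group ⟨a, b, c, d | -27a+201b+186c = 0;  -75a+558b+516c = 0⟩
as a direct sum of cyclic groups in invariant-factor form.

rank_ℚ(R)=2; free=4−2=2
SNF(R) diag = [3, 3] → torsion [3, 3]

Answer: M ≅ ℤ^2 ⊕ ℤ/3 ⊕ ℤ/3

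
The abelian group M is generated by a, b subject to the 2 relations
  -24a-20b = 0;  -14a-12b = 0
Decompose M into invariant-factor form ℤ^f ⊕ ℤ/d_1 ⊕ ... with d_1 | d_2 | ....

rank_ℚ(R)=2; free=2−2=0
SNF(R) diag = [2, 4] → torsion [2, 4]

Answer: M ≅ ℤ/2 ⊕ ℤ/4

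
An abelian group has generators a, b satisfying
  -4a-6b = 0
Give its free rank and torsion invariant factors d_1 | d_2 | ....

Answer: M ≅ ℤ^1 ⊕ ℤ/2

Derivation:
rank_ℚ(R)=1; free=2−1=1
SNF(R) diag = [2] → torsion [2]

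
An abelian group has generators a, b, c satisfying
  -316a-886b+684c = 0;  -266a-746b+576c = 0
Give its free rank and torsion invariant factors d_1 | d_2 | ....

rank_ℚ(R)=2; free=3−2=1
SNF(R) diag = [2, 6] → torsion [2, 6]

Answer: M ≅ ℤ^1 ⊕ ℤ/2 ⊕ ℤ/6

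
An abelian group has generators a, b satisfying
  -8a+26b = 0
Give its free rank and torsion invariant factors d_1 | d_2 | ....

Answer: M ≅ ℤ^1 ⊕ ℤ/2

Derivation:
rank_ℚ(R)=1; free=2−1=1
SNF(R) diag = [2] → torsion [2]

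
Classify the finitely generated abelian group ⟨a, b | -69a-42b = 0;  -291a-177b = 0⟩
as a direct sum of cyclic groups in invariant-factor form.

Answer: M ≅ ℤ/3 ⊕ ℤ/3

Derivation:
rank_ℚ(R)=2; free=2−2=0
SNF(R) diag = [3, 3] → torsion [3, 3]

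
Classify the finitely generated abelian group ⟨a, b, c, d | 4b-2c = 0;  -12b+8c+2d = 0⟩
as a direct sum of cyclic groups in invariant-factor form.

rank_ℚ(R)=2; free=4−2=2
SNF(R) diag = [2, 2] → torsion [2, 2]

Answer: M ≅ ℤ^2 ⊕ ℤ/2 ⊕ ℤ/2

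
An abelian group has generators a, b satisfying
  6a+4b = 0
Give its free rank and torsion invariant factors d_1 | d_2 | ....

Answer: M ≅ ℤ^1 ⊕ ℤ/2

Derivation:
rank_ℚ(R)=1; free=2−1=1
SNF(R) diag = [2] → torsion [2]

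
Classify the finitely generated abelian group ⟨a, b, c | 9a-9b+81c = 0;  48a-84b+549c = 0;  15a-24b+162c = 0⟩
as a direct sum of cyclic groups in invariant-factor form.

Answer: M ≅ ℤ/3 ⊕ ℤ/9 ⊕ ℤ/27

Derivation:
rank_ℚ(R)=3; free=3−3=0
SNF(R) diag = [3, 9, 27] → torsion [3, 9, 27]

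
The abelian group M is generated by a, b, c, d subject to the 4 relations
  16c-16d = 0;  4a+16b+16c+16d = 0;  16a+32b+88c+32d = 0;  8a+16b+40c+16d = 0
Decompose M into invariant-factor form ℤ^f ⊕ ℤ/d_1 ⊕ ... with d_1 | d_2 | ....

rank_ℚ(R)=4; free=4−4=0
SNF(R) diag = [4, 8, 16, 16] → torsion [4, 8, 16, 16]

Answer: M ≅ ℤ/4 ⊕ ℤ/8 ⊕ ℤ/16 ⊕ ℤ/16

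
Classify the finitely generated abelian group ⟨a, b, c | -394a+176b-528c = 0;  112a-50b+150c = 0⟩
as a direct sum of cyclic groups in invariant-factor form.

Answer: M ≅ ℤ^1 ⊕ ℤ/2 ⊕ ℤ/6

Derivation:
rank_ℚ(R)=2; free=3−2=1
SNF(R) diag = [2, 6] → torsion [2, 6]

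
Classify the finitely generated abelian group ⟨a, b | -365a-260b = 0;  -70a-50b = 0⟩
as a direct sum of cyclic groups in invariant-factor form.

Answer: M ≅ ℤ/5 ⊕ ℤ/10

Derivation:
rank_ℚ(R)=2; free=2−2=0
SNF(R) diag = [5, 10] → torsion [5, 10]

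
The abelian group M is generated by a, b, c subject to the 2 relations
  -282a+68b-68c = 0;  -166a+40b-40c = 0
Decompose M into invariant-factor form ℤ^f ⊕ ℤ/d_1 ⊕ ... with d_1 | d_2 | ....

Answer: M ≅ ℤ^1 ⊕ ℤ/2 ⊕ ℤ/4

Derivation:
rank_ℚ(R)=2; free=3−2=1
SNF(R) diag = [2, 4] → torsion [2, 4]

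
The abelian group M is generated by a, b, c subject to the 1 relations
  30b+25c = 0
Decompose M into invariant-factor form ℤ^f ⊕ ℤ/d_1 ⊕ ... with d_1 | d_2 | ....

rank_ℚ(R)=1; free=3−1=2
SNF(R) diag = [5] → torsion [5]

Answer: M ≅ ℤ^2 ⊕ ℤ/5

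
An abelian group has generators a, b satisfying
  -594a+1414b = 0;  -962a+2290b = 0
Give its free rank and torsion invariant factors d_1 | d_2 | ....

Answer: M ≅ ℤ/2 ⊕ ℤ/4

Derivation:
rank_ℚ(R)=2; free=2−2=0
SNF(R) diag = [2, 4] → torsion [2, 4]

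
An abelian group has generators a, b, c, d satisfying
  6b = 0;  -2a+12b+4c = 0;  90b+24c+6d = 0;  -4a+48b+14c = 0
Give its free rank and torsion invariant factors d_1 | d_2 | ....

rank_ℚ(R)=4; free=4−4=0
SNF(R) diag = [2, 6, 6, 6] → torsion [2, 6, 6, 6]

Answer: M ≅ ℤ/2 ⊕ ℤ/6 ⊕ ℤ/6 ⊕ ℤ/6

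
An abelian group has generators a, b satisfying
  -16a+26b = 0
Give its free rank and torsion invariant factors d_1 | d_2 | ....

rank_ℚ(R)=1; free=2−1=1
SNF(R) diag = [2] → torsion [2]

Answer: M ≅ ℤ^1 ⊕ ℤ/2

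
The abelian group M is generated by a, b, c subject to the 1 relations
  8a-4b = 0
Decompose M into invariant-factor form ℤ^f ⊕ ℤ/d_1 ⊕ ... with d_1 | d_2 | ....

Answer: M ≅ ℤ^2 ⊕ ℤ/4

Derivation:
rank_ℚ(R)=1; free=3−1=2
SNF(R) diag = [4] → torsion [4]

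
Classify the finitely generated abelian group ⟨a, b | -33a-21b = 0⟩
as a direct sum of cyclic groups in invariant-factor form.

rank_ℚ(R)=1; free=2−1=1
SNF(R) diag = [3] → torsion [3]

Answer: M ≅ ℤ^1 ⊕ ℤ/3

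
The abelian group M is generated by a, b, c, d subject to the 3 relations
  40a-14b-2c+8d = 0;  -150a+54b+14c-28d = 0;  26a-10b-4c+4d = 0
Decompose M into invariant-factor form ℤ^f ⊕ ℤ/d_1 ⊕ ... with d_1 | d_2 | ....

Answer: M ≅ ℤ^1 ⊕ ℤ/2 ⊕ ℤ/2 ⊕ ℤ/6

Derivation:
rank_ℚ(R)=3; free=4−3=1
SNF(R) diag = [2, 2, 6] → torsion [2, 2, 6]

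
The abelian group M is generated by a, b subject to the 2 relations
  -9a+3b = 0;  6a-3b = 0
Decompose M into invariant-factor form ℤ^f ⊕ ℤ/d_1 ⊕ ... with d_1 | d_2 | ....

Answer: M ≅ ℤ/3 ⊕ ℤ/3

Derivation:
rank_ℚ(R)=2; free=2−2=0
SNF(R) diag = [3, 3] → torsion [3, 3]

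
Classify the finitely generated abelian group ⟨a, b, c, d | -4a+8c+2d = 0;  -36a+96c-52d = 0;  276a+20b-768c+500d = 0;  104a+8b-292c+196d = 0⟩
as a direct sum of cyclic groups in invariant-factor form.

Answer: M ≅ ℤ/2 ⊕ ℤ/4 ⊕ ℤ/4 ⊕ ℤ/12

Derivation:
rank_ℚ(R)=4; free=4−4=0
SNF(R) diag = [2, 4, 4, 12] → torsion [2, 4, 4, 12]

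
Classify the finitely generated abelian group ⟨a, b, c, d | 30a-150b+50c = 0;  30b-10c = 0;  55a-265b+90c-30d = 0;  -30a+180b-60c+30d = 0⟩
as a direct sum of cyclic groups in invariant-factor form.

Answer: M ≅ ℤ/5 ⊕ ℤ/10 ⊕ ℤ/30 ⊕ ℤ/30

Derivation:
rank_ℚ(R)=4; free=4−4=0
SNF(R) diag = [5, 10, 30, 30] → torsion [5, 10, 30, 30]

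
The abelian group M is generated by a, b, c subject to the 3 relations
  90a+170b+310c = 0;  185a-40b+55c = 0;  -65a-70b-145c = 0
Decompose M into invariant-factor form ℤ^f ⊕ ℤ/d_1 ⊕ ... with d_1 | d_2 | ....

rank_ℚ(R)=3; free=3−3=0
SNF(R) diag = [5, 10, 10] → torsion [5, 10, 10]

Answer: M ≅ ℤ/5 ⊕ ℤ/10 ⊕ ℤ/10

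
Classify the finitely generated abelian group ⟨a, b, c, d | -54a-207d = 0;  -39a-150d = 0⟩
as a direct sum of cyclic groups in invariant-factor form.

rank_ℚ(R)=2; free=4−2=2
SNF(R) diag = [3, 9] → torsion [3, 9]

Answer: M ≅ ℤ^2 ⊕ ℤ/3 ⊕ ℤ/9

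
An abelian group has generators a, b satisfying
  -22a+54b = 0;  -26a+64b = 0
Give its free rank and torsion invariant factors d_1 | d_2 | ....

rank_ℚ(R)=2; free=2−2=0
SNF(R) diag = [2, 2] → torsion [2, 2]

Answer: M ≅ ℤ/2 ⊕ ℤ/2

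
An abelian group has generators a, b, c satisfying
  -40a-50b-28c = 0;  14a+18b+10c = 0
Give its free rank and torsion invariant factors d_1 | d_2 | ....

rank_ℚ(R)=2; free=3−2=1
SNF(R) diag = [2, 2] → torsion [2, 2]

Answer: M ≅ ℤ^1 ⊕ ℤ/2 ⊕ ℤ/2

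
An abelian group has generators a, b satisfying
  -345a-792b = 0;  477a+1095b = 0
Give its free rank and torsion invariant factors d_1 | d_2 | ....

Answer: M ≅ ℤ/3 ⊕ ℤ/3

Derivation:
rank_ℚ(R)=2; free=2−2=0
SNF(R) diag = [3, 3] → torsion [3, 3]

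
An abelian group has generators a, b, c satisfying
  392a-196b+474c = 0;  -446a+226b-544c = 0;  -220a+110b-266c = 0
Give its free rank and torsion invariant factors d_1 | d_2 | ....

Answer: M ≅ ℤ/2 ⊕ ℤ/2 ⊕ ℤ/6

Derivation:
rank_ℚ(R)=3; free=3−3=0
SNF(R) diag = [2, 2, 6] → torsion [2, 2, 6]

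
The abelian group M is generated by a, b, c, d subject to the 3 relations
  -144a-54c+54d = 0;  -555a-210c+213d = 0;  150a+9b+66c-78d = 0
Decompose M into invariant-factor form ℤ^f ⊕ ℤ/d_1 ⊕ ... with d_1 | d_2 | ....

Answer: M ≅ ℤ^1 ⊕ ℤ/3 ⊕ ℤ/9 ⊕ ℤ/18

Derivation:
rank_ℚ(R)=3; free=4−3=1
SNF(R) diag = [3, 9, 18] → torsion [3, 9, 18]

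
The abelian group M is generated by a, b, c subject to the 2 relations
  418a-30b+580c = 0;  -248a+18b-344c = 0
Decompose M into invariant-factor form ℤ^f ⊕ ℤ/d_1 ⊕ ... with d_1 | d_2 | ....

Answer: M ≅ ℤ^1 ⊕ ℤ/2 ⊕ ℤ/6

Derivation:
rank_ℚ(R)=2; free=3−2=1
SNF(R) diag = [2, 6] → torsion [2, 6]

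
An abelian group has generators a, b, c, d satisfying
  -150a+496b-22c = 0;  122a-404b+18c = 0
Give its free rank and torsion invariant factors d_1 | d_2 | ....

rank_ℚ(R)=2; free=4−2=2
SNF(R) diag = [2, 4] → torsion [2, 4]

Answer: M ≅ ℤ^2 ⊕ ℤ/2 ⊕ ℤ/4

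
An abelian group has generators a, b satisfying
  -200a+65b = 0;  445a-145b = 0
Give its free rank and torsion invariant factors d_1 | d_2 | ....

rank_ℚ(R)=2; free=2−2=0
SNF(R) diag = [5, 15] → torsion [5, 15]

Answer: M ≅ ℤ/5 ⊕ ℤ/15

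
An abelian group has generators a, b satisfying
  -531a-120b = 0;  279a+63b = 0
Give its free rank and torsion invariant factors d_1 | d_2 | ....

rank_ℚ(R)=2; free=2−2=0
SNF(R) diag = [3, 9] → torsion [3, 9]

Answer: M ≅ ℤ/3 ⊕ ℤ/9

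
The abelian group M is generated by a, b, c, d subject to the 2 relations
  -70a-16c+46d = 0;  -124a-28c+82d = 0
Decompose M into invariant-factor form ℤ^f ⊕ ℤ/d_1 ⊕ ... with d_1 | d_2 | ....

rank_ℚ(R)=2; free=4−2=2
SNF(R) diag = [2, 6] → torsion [2, 6]

Answer: M ≅ ℤ^2 ⊕ ℤ/2 ⊕ ℤ/6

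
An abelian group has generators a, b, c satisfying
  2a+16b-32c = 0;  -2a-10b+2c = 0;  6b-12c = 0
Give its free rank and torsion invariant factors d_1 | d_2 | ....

rank_ℚ(R)=3; free=3−3=0
SNF(R) diag = [2, 6, 18] → torsion [2, 6, 18]

Answer: M ≅ ℤ/2 ⊕ ℤ/6 ⊕ ℤ/18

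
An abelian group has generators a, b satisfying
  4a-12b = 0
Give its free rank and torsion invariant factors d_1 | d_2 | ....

Answer: M ≅ ℤ^1 ⊕ ℤ/4

Derivation:
rank_ℚ(R)=1; free=2−1=1
SNF(R) diag = [4] → torsion [4]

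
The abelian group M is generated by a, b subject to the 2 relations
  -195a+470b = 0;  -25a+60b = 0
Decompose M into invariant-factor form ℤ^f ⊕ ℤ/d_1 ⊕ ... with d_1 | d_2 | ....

Answer: M ≅ ℤ/5 ⊕ ℤ/10

Derivation:
rank_ℚ(R)=2; free=2−2=0
SNF(R) diag = [5, 10] → torsion [5, 10]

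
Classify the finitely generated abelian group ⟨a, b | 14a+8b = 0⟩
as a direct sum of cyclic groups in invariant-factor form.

rank_ℚ(R)=1; free=2−1=1
SNF(R) diag = [2] → torsion [2]

Answer: M ≅ ℤ^1 ⊕ ℤ/2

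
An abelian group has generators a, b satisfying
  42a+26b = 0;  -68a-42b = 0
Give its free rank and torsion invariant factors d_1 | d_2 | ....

rank_ℚ(R)=2; free=2−2=0
SNF(R) diag = [2, 2] → torsion [2, 2]

Answer: M ≅ ℤ/2 ⊕ ℤ/2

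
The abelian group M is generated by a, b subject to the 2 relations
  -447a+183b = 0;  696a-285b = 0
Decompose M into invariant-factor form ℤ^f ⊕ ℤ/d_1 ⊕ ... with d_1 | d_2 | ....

Answer: M ≅ ℤ/3 ⊕ ℤ/9

Derivation:
rank_ℚ(R)=2; free=2−2=0
SNF(R) diag = [3, 9] → torsion [3, 9]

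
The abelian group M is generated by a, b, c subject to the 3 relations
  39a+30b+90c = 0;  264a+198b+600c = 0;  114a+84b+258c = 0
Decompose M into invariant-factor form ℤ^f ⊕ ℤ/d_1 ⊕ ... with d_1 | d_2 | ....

rank_ℚ(R)=3; free=3−3=0
SNF(R) diag = [3, 6, 18] → torsion [3, 6, 18]

Answer: M ≅ ℤ/3 ⊕ ℤ/6 ⊕ ℤ/18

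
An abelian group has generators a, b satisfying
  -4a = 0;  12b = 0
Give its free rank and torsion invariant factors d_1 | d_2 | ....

rank_ℚ(R)=2; free=2−2=0
SNF(R) diag = [4, 12] → torsion [4, 12]

Answer: M ≅ ℤ/4 ⊕ ℤ/12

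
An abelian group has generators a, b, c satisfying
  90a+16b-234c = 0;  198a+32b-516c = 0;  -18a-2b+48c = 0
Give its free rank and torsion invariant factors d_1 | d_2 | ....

Answer: M ≅ ℤ/2 ⊕ ℤ/6 ⊕ ℤ/18

Derivation:
rank_ℚ(R)=3; free=3−3=0
SNF(R) diag = [2, 6, 18] → torsion [2, 6, 18]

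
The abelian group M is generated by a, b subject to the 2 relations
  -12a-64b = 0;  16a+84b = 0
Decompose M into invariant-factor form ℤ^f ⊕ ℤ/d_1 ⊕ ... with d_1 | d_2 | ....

rank_ℚ(R)=2; free=2−2=0
SNF(R) diag = [4, 4] → torsion [4, 4]

Answer: M ≅ ℤ/4 ⊕ ℤ/4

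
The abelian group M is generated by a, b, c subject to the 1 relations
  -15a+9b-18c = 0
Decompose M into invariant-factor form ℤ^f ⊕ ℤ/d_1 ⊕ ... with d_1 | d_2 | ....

Answer: M ≅ ℤ^2 ⊕ ℤ/3

Derivation:
rank_ℚ(R)=1; free=3−1=2
SNF(R) diag = [3] → torsion [3]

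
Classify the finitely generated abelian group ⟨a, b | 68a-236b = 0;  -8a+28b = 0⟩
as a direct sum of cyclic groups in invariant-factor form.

Answer: M ≅ ℤ/4 ⊕ ℤ/4

Derivation:
rank_ℚ(R)=2; free=2−2=0
SNF(R) diag = [4, 4] → torsion [4, 4]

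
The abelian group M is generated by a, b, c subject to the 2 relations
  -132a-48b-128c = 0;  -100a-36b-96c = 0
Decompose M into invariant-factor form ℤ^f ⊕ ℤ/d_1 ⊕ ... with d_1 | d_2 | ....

Answer: M ≅ ℤ^1 ⊕ ℤ/4 ⊕ ℤ/4

Derivation:
rank_ℚ(R)=2; free=3−2=1
SNF(R) diag = [4, 4] → torsion [4, 4]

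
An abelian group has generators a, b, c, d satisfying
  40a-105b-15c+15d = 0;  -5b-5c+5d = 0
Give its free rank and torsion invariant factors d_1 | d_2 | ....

rank_ℚ(R)=2; free=4−2=2
SNF(R) diag = [5, 10] → torsion [5, 10]

Answer: M ≅ ℤ^2 ⊕ ℤ/5 ⊕ ℤ/10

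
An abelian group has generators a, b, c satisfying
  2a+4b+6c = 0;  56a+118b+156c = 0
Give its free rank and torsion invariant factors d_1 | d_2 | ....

rank_ℚ(R)=2; free=3−2=1
SNF(R) diag = [2, 6] → torsion [2, 6]

Answer: M ≅ ℤ^1 ⊕ ℤ/2 ⊕ ℤ/6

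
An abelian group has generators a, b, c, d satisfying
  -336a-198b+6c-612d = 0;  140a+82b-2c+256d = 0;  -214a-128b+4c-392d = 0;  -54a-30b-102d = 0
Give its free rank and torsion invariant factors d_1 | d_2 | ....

rank_ℚ(R)=4; free=4−4=0
SNF(R) diag = [2, 6, 6, 12] → torsion [2, 6, 6, 12]

Answer: M ≅ ℤ/2 ⊕ ℤ/6 ⊕ ℤ/6 ⊕ ℤ/12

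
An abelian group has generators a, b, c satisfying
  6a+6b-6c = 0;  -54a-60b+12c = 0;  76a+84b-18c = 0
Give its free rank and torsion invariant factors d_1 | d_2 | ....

rank_ℚ(R)=3; free=3−3=0
SNF(R) diag = [2, 6, 6] → torsion [2, 6, 6]

Answer: M ≅ ℤ/2 ⊕ ℤ/6 ⊕ ℤ/6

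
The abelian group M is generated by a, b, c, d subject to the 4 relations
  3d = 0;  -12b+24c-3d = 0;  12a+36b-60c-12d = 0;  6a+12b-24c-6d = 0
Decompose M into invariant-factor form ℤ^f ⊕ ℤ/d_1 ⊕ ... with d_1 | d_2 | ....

Answer: M ≅ ℤ/3 ⊕ ℤ/6 ⊕ ℤ/12 ⊕ ℤ/12

Derivation:
rank_ℚ(R)=4; free=4−4=0
SNF(R) diag = [3, 6, 12, 12] → torsion [3, 6, 12, 12]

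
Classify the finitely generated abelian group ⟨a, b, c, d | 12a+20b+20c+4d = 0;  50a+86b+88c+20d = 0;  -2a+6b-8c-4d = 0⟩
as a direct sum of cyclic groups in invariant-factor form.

rank_ℚ(R)=3; free=4−3=1
SNF(R) diag = [2, 4, 12] → torsion [2, 4, 12]

Answer: M ≅ ℤ^1 ⊕ ℤ/2 ⊕ ℤ/4 ⊕ ℤ/12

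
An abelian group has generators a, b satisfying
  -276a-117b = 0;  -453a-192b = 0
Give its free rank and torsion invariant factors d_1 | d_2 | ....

rank_ℚ(R)=2; free=2−2=0
SNF(R) diag = [3, 3] → torsion [3, 3]

Answer: M ≅ ℤ/3 ⊕ ℤ/3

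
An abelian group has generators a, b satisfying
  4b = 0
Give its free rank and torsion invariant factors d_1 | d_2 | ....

Answer: M ≅ ℤ^1 ⊕ ℤ/4

Derivation:
rank_ℚ(R)=1; free=2−1=1
SNF(R) diag = [4] → torsion [4]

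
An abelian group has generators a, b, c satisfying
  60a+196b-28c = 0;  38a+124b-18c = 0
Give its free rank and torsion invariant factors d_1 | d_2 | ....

Answer: M ≅ ℤ^1 ⊕ ℤ/2 ⊕ ℤ/4

Derivation:
rank_ℚ(R)=2; free=3−2=1
SNF(R) diag = [2, 4] → torsion [2, 4]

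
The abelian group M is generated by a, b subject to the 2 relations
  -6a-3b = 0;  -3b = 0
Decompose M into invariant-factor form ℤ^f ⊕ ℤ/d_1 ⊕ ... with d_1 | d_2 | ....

Answer: M ≅ ℤ/3 ⊕ ℤ/6

Derivation:
rank_ℚ(R)=2; free=2−2=0
SNF(R) diag = [3, 6] → torsion [3, 6]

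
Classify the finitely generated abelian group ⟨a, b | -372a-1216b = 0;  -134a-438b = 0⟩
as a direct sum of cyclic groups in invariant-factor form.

Answer: M ≅ ℤ/2 ⊕ ℤ/4

Derivation:
rank_ℚ(R)=2; free=2−2=0
SNF(R) diag = [2, 4] → torsion [2, 4]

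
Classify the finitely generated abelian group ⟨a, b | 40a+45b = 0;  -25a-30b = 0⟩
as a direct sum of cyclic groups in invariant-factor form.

Answer: M ≅ ℤ/5 ⊕ ℤ/15

Derivation:
rank_ℚ(R)=2; free=2−2=0
SNF(R) diag = [5, 15] → torsion [5, 15]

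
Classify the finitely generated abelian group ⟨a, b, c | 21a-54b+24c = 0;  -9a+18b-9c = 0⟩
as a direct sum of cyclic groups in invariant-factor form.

Answer: M ≅ ℤ^1 ⊕ ℤ/3 ⊕ ℤ/9

Derivation:
rank_ℚ(R)=2; free=3−2=1
SNF(R) diag = [3, 9] → torsion [3, 9]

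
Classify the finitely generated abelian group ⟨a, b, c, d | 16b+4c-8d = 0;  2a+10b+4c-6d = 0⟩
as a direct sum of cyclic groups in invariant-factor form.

Answer: M ≅ ℤ^2 ⊕ ℤ/2 ⊕ ℤ/4

Derivation:
rank_ℚ(R)=2; free=4−2=2
SNF(R) diag = [2, 4] → torsion [2, 4]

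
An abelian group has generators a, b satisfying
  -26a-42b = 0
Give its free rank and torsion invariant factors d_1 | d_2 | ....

rank_ℚ(R)=1; free=2−1=1
SNF(R) diag = [2] → torsion [2]

Answer: M ≅ ℤ^1 ⊕ ℤ/2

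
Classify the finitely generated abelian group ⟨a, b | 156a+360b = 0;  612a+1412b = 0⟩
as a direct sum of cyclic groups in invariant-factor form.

rank_ℚ(R)=2; free=2−2=0
SNF(R) diag = [4, 12] → torsion [4, 12]

Answer: M ≅ ℤ/4 ⊕ ℤ/12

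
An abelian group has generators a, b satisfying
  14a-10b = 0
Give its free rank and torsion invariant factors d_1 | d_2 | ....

rank_ℚ(R)=1; free=2−1=1
SNF(R) diag = [2] → torsion [2]

Answer: M ≅ ℤ^1 ⊕ ℤ/2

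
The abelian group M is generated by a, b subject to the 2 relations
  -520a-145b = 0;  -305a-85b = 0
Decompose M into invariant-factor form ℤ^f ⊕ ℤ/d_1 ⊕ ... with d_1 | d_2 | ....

Answer: M ≅ ℤ/5 ⊕ ℤ/5

Derivation:
rank_ℚ(R)=2; free=2−2=0
SNF(R) diag = [5, 5] → torsion [5, 5]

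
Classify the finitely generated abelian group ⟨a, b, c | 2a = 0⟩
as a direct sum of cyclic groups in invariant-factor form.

Answer: M ≅ ℤ^2 ⊕ ℤ/2

Derivation:
rank_ℚ(R)=1; free=3−1=2
SNF(R) diag = [2] → torsion [2]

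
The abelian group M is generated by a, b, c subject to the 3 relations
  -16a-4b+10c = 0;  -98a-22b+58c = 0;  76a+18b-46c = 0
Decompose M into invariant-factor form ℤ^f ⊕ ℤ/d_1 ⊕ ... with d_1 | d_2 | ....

rank_ℚ(R)=3; free=3−3=0
SNF(R) diag = [2, 2, 2] → torsion [2, 2, 2]

Answer: M ≅ ℤ/2 ⊕ ℤ/2 ⊕ ℤ/2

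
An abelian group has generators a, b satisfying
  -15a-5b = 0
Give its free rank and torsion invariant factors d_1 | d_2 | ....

rank_ℚ(R)=1; free=2−1=1
SNF(R) diag = [5] → torsion [5]

Answer: M ≅ ℤ^1 ⊕ ℤ/5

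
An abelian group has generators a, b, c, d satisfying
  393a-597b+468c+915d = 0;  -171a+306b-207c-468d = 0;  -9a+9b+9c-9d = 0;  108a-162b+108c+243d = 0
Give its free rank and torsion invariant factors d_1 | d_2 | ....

Answer: M ≅ ℤ/3 ⊕ ℤ/9 ⊕ ℤ/27 ⊕ ℤ/81

Derivation:
rank_ℚ(R)=4; free=4−4=0
SNF(R) diag = [3, 9, 27, 81] → torsion [3, 9, 27, 81]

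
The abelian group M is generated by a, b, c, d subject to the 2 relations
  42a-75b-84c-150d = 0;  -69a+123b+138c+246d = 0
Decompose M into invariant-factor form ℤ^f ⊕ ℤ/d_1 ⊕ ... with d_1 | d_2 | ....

Answer: M ≅ ℤ^2 ⊕ ℤ/3 ⊕ ℤ/3

Derivation:
rank_ℚ(R)=2; free=4−2=2
SNF(R) diag = [3, 3] → torsion [3, 3]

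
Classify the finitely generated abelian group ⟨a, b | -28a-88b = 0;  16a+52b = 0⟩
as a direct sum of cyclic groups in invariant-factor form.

Answer: M ≅ ℤ/4 ⊕ ℤ/12

Derivation:
rank_ℚ(R)=2; free=2−2=0
SNF(R) diag = [4, 12] → torsion [4, 12]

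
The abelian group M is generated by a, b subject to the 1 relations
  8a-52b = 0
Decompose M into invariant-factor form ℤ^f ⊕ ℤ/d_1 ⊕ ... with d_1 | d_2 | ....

Answer: M ≅ ℤ^1 ⊕ ℤ/4

Derivation:
rank_ℚ(R)=1; free=2−1=1
SNF(R) diag = [4] → torsion [4]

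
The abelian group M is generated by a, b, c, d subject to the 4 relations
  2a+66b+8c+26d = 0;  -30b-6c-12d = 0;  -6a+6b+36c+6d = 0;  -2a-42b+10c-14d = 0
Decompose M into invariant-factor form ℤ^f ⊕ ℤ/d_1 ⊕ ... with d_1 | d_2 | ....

Answer: M ≅ ℤ/2 ⊕ ℤ/6 ⊕ ℤ/6 ⊕ ℤ/12

Derivation:
rank_ℚ(R)=4; free=4−4=0
SNF(R) diag = [2, 6, 6, 12] → torsion [2, 6, 6, 12]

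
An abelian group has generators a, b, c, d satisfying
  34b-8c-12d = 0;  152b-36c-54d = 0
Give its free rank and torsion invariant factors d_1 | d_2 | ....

Answer: M ≅ ℤ^2 ⊕ ℤ/2 ⊕ ℤ/2

Derivation:
rank_ℚ(R)=2; free=4−2=2
SNF(R) diag = [2, 2] → torsion [2, 2]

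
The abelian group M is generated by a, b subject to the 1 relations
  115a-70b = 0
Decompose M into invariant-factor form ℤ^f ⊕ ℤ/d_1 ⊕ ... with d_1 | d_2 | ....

Answer: M ≅ ℤ^1 ⊕ ℤ/5

Derivation:
rank_ℚ(R)=1; free=2−1=1
SNF(R) diag = [5] → torsion [5]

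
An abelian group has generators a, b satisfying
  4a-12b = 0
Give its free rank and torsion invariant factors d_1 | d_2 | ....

Answer: M ≅ ℤ^1 ⊕ ℤ/4

Derivation:
rank_ℚ(R)=1; free=2−1=1
SNF(R) diag = [4] → torsion [4]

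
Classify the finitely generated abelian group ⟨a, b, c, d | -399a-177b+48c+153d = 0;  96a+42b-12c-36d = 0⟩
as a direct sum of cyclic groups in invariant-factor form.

Answer: M ≅ ℤ^2 ⊕ ℤ/3 ⊕ ℤ/6

Derivation:
rank_ℚ(R)=2; free=4−2=2
SNF(R) diag = [3, 6] → torsion [3, 6]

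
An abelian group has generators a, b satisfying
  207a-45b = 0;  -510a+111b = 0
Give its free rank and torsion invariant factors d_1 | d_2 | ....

rank_ℚ(R)=2; free=2−2=0
SNF(R) diag = [3, 9] → torsion [3, 9]

Answer: M ≅ ℤ/3 ⊕ ℤ/9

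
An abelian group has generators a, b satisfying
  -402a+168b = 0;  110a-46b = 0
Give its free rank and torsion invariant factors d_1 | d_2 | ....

Answer: M ≅ ℤ/2 ⊕ ℤ/6

Derivation:
rank_ℚ(R)=2; free=2−2=0
SNF(R) diag = [2, 6] → torsion [2, 6]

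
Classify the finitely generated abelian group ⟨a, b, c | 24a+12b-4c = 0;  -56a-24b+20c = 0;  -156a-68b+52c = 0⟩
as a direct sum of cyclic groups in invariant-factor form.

Answer: M ≅ ℤ/4 ⊕ ℤ/4 ⊕ ℤ/4

Derivation:
rank_ℚ(R)=3; free=3−3=0
SNF(R) diag = [4, 4, 4] → torsion [4, 4, 4]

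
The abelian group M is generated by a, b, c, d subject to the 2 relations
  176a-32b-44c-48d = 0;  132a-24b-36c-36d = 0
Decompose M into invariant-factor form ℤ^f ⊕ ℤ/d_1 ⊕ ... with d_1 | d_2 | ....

Answer: M ≅ ℤ^2 ⊕ ℤ/4 ⊕ ℤ/12

Derivation:
rank_ℚ(R)=2; free=4−2=2
SNF(R) diag = [4, 12] → torsion [4, 12]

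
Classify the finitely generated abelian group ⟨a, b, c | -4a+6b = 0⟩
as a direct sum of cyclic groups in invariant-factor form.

rank_ℚ(R)=1; free=3−1=2
SNF(R) diag = [2] → torsion [2]

Answer: M ≅ ℤ^2 ⊕ ℤ/2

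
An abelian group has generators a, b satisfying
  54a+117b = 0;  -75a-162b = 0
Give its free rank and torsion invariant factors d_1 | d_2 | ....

Answer: M ≅ ℤ/3 ⊕ ℤ/9

Derivation:
rank_ℚ(R)=2; free=2−2=0
SNF(R) diag = [3, 9] → torsion [3, 9]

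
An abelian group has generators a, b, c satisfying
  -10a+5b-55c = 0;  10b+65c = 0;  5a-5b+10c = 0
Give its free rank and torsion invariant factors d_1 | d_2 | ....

rank_ℚ(R)=3; free=3−3=0
SNF(R) diag = [5, 5, 5] → torsion [5, 5, 5]

Answer: M ≅ ℤ/5 ⊕ ℤ/5 ⊕ ℤ/5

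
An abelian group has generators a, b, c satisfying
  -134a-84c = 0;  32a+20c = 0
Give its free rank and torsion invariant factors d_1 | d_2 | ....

rank_ℚ(R)=2; free=3−2=1
SNF(R) diag = [2, 4] → torsion [2, 4]

Answer: M ≅ ℤ^1 ⊕ ℤ/2 ⊕ ℤ/4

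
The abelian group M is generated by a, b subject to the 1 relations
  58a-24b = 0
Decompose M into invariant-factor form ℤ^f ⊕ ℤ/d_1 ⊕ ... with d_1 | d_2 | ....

Answer: M ≅ ℤ^1 ⊕ ℤ/2

Derivation:
rank_ℚ(R)=1; free=2−1=1
SNF(R) diag = [2] → torsion [2]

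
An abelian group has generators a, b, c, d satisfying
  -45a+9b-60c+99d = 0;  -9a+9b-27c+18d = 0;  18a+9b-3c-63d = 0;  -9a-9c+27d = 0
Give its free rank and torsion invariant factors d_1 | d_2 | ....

rank_ℚ(R)=4; free=4−4=0
SNF(R) diag = [3, 9, 9, 27] → torsion [3, 9, 9, 27]

Answer: M ≅ ℤ/3 ⊕ ℤ/9 ⊕ ℤ/9 ⊕ ℤ/27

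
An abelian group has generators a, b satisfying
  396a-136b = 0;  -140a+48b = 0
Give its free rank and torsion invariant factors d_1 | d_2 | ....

Answer: M ≅ ℤ/4 ⊕ ℤ/8

Derivation:
rank_ℚ(R)=2; free=2−2=0
SNF(R) diag = [4, 8] → torsion [4, 8]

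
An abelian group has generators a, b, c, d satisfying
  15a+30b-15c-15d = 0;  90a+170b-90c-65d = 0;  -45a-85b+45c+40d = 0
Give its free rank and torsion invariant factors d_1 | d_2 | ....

Answer: M ≅ ℤ^1 ⊕ ℤ/5 ⊕ ℤ/15 ⊕ ℤ/15

Derivation:
rank_ℚ(R)=3; free=4−3=1
SNF(R) diag = [5, 15, 15] → torsion [5, 15, 15]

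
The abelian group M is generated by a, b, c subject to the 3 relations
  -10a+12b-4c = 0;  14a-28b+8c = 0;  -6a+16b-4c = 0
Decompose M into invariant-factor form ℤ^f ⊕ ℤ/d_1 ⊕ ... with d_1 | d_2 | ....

rank_ℚ(R)=3; free=3−3=0
SNF(R) diag = [2, 4, 4] → torsion [2, 4, 4]

Answer: M ≅ ℤ/2 ⊕ ℤ/4 ⊕ ℤ/4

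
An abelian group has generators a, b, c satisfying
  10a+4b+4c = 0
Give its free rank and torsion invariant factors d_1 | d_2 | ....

Answer: M ≅ ℤ^2 ⊕ ℤ/2

Derivation:
rank_ℚ(R)=1; free=3−1=2
SNF(R) diag = [2] → torsion [2]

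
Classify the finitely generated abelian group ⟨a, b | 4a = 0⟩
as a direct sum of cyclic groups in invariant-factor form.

Answer: M ≅ ℤ^1 ⊕ ℤ/4

Derivation:
rank_ℚ(R)=1; free=2−1=1
SNF(R) diag = [4] → torsion [4]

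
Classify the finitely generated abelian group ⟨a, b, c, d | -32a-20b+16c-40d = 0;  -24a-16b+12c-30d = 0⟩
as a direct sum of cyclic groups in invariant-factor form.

Answer: M ≅ ℤ^2 ⊕ ℤ/2 ⊕ ℤ/4

Derivation:
rank_ℚ(R)=2; free=4−2=2
SNF(R) diag = [2, 4] → torsion [2, 4]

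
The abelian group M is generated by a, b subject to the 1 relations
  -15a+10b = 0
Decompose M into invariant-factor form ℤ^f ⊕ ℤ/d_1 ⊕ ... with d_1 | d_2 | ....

rank_ℚ(R)=1; free=2−1=1
SNF(R) diag = [5] → torsion [5]

Answer: M ≅ ℤ^1 ⊕ ℤ/5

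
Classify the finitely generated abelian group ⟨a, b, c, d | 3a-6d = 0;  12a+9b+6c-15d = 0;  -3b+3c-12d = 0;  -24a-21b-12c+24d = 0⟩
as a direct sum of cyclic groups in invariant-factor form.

rank_ℚ(R)=4; free=4−4=0
SNF(R) diag = [3, 3, 3, 3] → torsion [3, 3, 3, 3]

Answer: M ≅ ℤ/3 ⊕ ℤ/3 ⊕ ℤ/3 ⊕ ℤ/3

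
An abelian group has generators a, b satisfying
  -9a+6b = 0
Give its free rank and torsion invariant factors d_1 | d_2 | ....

rank_ℚ(R)=1; free=2−1=1
SNF(R) diag = [3] → torsion [3]

Answer: M ≅ ℤ^1 ⊕ ℤ/3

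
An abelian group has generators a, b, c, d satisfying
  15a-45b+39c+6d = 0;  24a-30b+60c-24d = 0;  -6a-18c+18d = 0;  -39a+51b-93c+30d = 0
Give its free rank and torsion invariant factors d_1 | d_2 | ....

Answer: M ≅ ℤ/3 ⊕ ℤ/6 ⊕ ℤ/6 ⊕ ℤ/18

Derivation:
rank_ℚ(R)=4; free=4−4=0
SNF(R) diag = [3, 6, 6, 18] → torsion [3, 6, 6, 18]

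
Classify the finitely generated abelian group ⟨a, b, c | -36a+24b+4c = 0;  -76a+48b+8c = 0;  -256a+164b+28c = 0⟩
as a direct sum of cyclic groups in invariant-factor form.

Answer: M ≅ ℤ/4 ⊕ ℤ/4 ⊕ ℤ/4

Derivation:
rank_ℚ(R)=3; free=3−3=0
SNF(R) diag = [4, 4, 4] → torsion [4, 4, 4]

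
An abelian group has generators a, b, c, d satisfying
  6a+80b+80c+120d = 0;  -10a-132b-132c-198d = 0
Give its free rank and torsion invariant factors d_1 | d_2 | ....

rank_ℚ(R)=2; free=4−2=2
SNF(R) diag = [2, 2] → torsion [2, 2]

Answer: M ≅ ℤ^2 ⊕ ℤ/2 ⊕ ℤ/2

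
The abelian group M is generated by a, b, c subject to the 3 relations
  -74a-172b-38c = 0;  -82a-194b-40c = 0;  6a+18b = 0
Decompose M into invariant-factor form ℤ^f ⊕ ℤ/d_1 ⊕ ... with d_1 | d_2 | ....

rank_ℚ(R)=3; free=3−3=0
SNF(R) diag = [2, 6, 12] → torsion [2, 6, 12]

Answer: M ≅ ℤ/2 ⊕ ℤ/6 ⊕ ℤ/12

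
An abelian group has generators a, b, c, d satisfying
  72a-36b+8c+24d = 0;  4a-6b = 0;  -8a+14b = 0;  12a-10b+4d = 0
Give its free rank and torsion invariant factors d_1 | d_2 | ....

rank_ℚ(R)=4; free=4−4=0
SNF(R) diag = [2, 4, 4, 8] → torsion [2, 4, 4, 8]

Answer: M ≅ ℤ/2 ⊕ ℤ/4 ⊕ ℤ/4 ⊕ ℤ/8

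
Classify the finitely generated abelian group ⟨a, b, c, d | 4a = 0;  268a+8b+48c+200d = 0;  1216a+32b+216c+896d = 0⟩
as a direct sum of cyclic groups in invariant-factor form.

Answer: M ≅ ℤ^1 ⊕ ℤ/4 ⊕ ℤ/8 ⊕ ℤ/24

Derivation:
rank_ℚ(R)=3; free=4−3=1
SNF(R) diag = [4, 8, 24] → torsion [4, 8, 24]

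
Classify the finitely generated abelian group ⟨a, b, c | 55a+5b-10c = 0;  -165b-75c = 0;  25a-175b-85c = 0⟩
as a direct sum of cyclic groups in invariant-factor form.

Answer: M ≅ ℤ/5 ⊕ ℤ/15 ⊕ ℤ/15

Derivation:
rank_ℚ(R)=3; free=3−3=0
SNF(R) diag = [5, 15, 15] → torsion [5, 15, 15]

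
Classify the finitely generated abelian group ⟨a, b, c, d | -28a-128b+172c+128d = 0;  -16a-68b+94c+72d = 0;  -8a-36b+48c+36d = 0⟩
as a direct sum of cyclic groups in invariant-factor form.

Answer: M ≅ ℤ^1 ⊕ ℤ/2 ⊕ ℤ/4 ⊕ ℤ/4

Derivation:
rank_ℚ(R)=3; free=4−3=1
SNF(R) diag = [2, 4, 4] → torsion [2, 4, 4]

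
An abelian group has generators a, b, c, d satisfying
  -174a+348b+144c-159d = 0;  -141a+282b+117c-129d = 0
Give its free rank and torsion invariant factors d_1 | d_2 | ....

rank_ℚ(R)=2; free=4−2=2
SNF(R) diag = [3, 9] → torsion [3, 9]

Answer: M ≅ ℤ^2 ⊕ ℤ/3 ⊕ ℤ/9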